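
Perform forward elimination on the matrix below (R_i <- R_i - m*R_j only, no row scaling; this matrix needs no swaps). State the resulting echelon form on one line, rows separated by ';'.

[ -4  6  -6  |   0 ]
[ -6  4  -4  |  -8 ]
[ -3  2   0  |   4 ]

REF = [-4 6 -6 0; 0 -5 5 -8; 0 0 2 8]

Forward elimination:
R2 <- R2 - (3/2)*R1:  [  0  -5   5  -8 ]
R3 <- R3 - (3/4)*R1:  [    0  -5/2   9/2     4 ]
R3 <- R3 - (1/2)*R2:  [ 0  0  2  8 ]
Row echelon form:
[ -4   6  -6  |   0 ]
[  0  -5   5  |  -8 ]
[  0   0   2  |   8 ]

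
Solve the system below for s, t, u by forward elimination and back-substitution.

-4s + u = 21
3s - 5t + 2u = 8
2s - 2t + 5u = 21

(-4, -2, 5)

Forward elimination on [A|b]:
R2 <- R2 - (-3/4)*R1:  [    0    -5  11/4  95/4 ]
R3 <- R3 - (-1/2)*R1:  [    0    -2  11/2  63/2 ]
R3 <- R3 - (2/5)*R2:  [    0     0  22/5    22 ]
Row echelon form:
[ -4   0     1  |    21 ]
[  0  -5  11/4  |  95/4 ]
[  0   0  22/5  |    22 ]
Back-substitution:
u = (22) / (22/5) = 5
t = (95/4 - (11/4)*(5)) / -5 = -2
s = (21 - (1)*(5)) / -4 = -4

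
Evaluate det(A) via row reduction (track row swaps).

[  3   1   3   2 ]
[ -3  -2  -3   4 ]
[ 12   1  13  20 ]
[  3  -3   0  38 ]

Forward elimination:
R2 <- R2 - (-1)*R1:  [  0  -1   0   6 ]
R3 <- R3 - (4)*R1:  [  0  -3   1  12 ]
R4 <- R4 - (1)*R1:  [  0  -4  -3  36 ]
R3 <- R3 - (3)*R2:  [  0   0   1  -6 ]
R4 <- R4 - (4)*R2:  [  0   0  -3  12 ]
R4 <- R4 - (-3)*R3:  [  0   0   0  -6 ]
Upper-triangular form:
[ 3   1  3   2 ]
[ 0  -1  0   6 ]
[ 0   0  1  -6 ]
[ 0   0  0  -6 ]
det(A) = (-1)^0 * (3) * (-1) * (1) * (-6) = 18  (0 row swaps -> sign +1)

det(A) = 18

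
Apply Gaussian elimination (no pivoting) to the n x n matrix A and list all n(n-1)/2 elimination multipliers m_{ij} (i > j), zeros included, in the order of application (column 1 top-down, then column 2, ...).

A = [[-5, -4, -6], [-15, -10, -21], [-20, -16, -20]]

Forward elimination:
R2 <- R2 - (3)*R1:  [  0   2  -3 ]
R3 <- R3 - (4)*R1:  [ 0  0  4 ]
R3: entry in column 2 is already 0 -> m_{32} = 0 (no row operation needed)
Multipliers (in order of application): m_{21} = 3, m_{31} = 4, m_{32} = 0

multipliers: 3, 4, 0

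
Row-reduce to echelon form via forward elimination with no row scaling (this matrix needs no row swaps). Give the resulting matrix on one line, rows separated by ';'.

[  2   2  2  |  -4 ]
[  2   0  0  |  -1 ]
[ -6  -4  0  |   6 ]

REF = [2 2 2 -4; 0 -2 -2 3; 0 0 4 -3]

Forward elimination:
R2 <- R2 - (1)*R1:  [  0  -2  -2   3 ]
R3 <- R3 - (-3)*R1:  [  0   2   6  -6 ]
R3 <- R3 - (-1)*R2:  [  0   0   4  -3 ]
Row echelon form:
[ 2   2   2  |  -4 ]
[ 0  -2  -2  |   3 ]
[ 0   0   4  |  -3 ]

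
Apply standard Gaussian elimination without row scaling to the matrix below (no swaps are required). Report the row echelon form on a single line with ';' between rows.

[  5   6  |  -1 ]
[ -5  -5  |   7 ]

REF = [5 6 -1; 0 1 6]

Forward elimination:
R2 <- R2 - (-1)*R1:  [ 0  1  6 ]
Row echelon form:
[ 5  6  |  -1 ]
[ 0  1  |   6 ]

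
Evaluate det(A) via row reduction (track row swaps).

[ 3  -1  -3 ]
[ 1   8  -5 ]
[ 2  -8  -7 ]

Forward elimination:
R2 <- R2 - (1/3)*R1:  [    0  25/3    -4 ]
R3 <- R3 - (2/3)*R1:  [     0  -22/3     -5 ]
R3 <- R3 - (-22/25)*R2:  [       0        0  -213/25 ]
Upper-triangular form:
[ 3    -1       -3 ]
[ 0  25/3       -4 ]
[ 0     0  -213/25 ]
det(A) = (-1)^0 * (3) * (25/3) * (-213/25) = -213  (0 row swaps -> sign +1)

det(A) = -213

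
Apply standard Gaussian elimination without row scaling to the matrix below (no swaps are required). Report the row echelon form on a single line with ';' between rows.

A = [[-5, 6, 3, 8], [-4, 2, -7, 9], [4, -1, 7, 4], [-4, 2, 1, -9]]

REF = [-5 6 3 8; 0 -14/5 -47/5 13/5; 0 0 -47/14 195/14; 0 0 0 714/47]

Forward elimination:
R2 <- R2 - (4/5)*R1:  [     0  -14/5  -47/5   13/5 ]
R3 <- R3 - (-4/5)*R1:  [    0  19/5  47/5  52/5 ]
R4 <- R4 - (4/5)*R1:  [     0  -14/5   -7/5  -77/5 ]
R3 <- R3 - (-19/14)*R2:  [      0       0  -47/14  195/14 ]
R4 <- R4 - (1)*R2:  [   0    0    8  -18 ]
R4 <- R4 - (-112/47)*R3:  [      0       0       0  714/47 ]
Row echelon form:
[ -5      6       3       8 ]
[  0  -14/5   -47/5    13/5 ]
[  0      0  -47/14  195/14 ]
[  0      0       0  714/47 ]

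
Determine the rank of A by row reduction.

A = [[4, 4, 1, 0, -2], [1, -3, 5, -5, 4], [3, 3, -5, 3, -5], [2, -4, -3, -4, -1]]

rank(A) = 4

Row reduction:
R2 <- R2 - (1/4)*R1:  [    0    -4  19/4    -5   9/2 ]
R3 <- R3 - (3/4)*R1:  [     0      0  -23/4      3   -7/2 ]
R4 <- R4 - (1/2)*R1:  [    0    -6  -7/2    -4     0 ]
R4 <- R4 - (3/2)*R2:  [     0      0  -85/8    7/2  -27/4 ]
R4 <- R4 - (85/46)*R3:  [      0       0       0  -47/23  -13/46 ]
Row echelon form:
[ 4   4      1       0      -2 ]
[ 0  -4   19/4      -5     9/2 ]
[ 0   0  -23/4       3    -7/2 ]
[ 0   0      0  -47/23  -13/46 ]
Nonzero rows / pivot columns: 4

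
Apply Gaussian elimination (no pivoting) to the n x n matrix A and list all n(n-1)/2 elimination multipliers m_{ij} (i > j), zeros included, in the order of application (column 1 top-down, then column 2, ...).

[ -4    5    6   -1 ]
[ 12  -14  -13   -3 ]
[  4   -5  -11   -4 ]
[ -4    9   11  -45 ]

multipliers: -3, -1, 1, 0, 4, 3

Forward elimination:
R2 <- R2 - (-3)*R1:  [  0   1   5  -6 ]
R3 <- R3 - (-1)*R1:  [  0   0  -5  -5 ]
R4 <- R4 - (1)*R1:  [   0    4    5  -44 ]
R3: entry in column 2 is already 0 -> m_{32} = 0 (no row operation needed)
R4 <- R4 - (4)*R2:  [   0    0  -15  -20 ]
R4 <- R4 - (3)*R3:  [  0   0   0  -5 ]
Multipliers (in order of application): m_{21} = -3, m_{31} = -1, m_{41} = 1, m_{32} = 0, m_{42} = 4, m_{43} = 3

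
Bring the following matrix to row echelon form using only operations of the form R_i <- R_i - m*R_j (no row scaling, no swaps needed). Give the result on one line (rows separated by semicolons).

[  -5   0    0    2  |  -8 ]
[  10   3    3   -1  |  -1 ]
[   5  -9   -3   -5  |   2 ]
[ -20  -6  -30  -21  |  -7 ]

REF = [-5 0 0 2 -8; 0 3 3 3 -17; 0 0 6 6 -57; 0 0 0 1 -237]

Forward elimination:
R2 <- R2 - (-2)*R1:  [   0    3    3    3  -17 ]
R3 <- R3 - (-1)*R1:  [  0  -9  -3  -3  -6 ]
R4 <- R4 - (4)*R1:  [   0   -6  -30  -29   25 ]
R3 <- R3 - (-3)*R2:  [   0    0    6    6  -57 ]
R4 <- R4 - (-2)*R2:  [   0    0  -24  -23   -9 ]
R4 <- R4 - (-4)*R3:  [    0     0     0     1  -237 ]
Row echelon form:
[ -5  0  0  2  |    -8 ]
[  0  3  3  3  |   -17 ]
[  0  0  6  6  |   -57 ]
[  0  0  0  1  |  -237 ]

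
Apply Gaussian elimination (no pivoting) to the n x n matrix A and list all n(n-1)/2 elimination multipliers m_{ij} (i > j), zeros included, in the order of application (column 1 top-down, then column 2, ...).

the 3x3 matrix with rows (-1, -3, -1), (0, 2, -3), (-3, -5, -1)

Forward elimination:
R2: entry in column 1 is already 0 -> m_{21} = 0 (no row operation needed)
R3 <- R3 - (3)*R1:  [ 0  4  2 ]
R3 <- R3 - (2)*R2:  [ 0  0  8 ]
Multipliers (in order of application): m_{21} = 0, m_{31} = 3, m_{32} = 2

multipliers: 0, 3, 2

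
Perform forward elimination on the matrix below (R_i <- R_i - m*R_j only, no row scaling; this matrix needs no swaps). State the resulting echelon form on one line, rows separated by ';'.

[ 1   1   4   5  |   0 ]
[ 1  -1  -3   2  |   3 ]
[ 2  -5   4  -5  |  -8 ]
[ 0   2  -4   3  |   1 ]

REF = [1 1 4 5 0; 0 -2 -7 -3 3; 0 0 41/2 -9/2 -37/2; 0 0 0 -99/41 -243/41]

Forward elimination:
R2 <- R2 - (1)*R1:  [  0  -2  -7  -3   3 ]
R3 <- R3 - (2)*R1:  [   0   -7   -4  -15   -8 ]
R3 <- R3 - (7/2)*R2:  [     0      0   41/2   -9/2  -37/2 ]
R4 <- R4 - (-1)*R2:  [   0    0  -11    0    4 ]
R4 <- R4 - (-22/41)*R3:  [       0        0        0   -99/41  -243/41 ]
Row echelon form:
[ 1   1     4       5  |        0 ]
[ 0  -2    -7      -3  |        3 ]
[ 0   0  41/2    -9/2  |    -37/2 ]
[ 0   0     0  -99/41  |  -243/41 ]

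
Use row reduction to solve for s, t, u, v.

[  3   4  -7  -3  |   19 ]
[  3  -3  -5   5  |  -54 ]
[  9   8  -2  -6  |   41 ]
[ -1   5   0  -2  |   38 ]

(-3, 5, 1, -5)

Forward elimination on [A|b]:
R2 <- R2 - (1)*R1:  [   0   -7    2    8  -73 ]
R3 <- R3 - (3)*R1:  [   0   -4   19    3  -16 ]
R4 <- R4 - (-1/3)*R1:  [     0   19/3   -7/3     -3  133/3 ]
R3 <- R3 - (4/7)*R2:  [     0      0  125/7  -11/7  180/7 ]
R4 <- R4 - (-19/21)*R2:  [      0       0  -11/21   89/21  -152/7 ]
R4 <- R4 - (-11/375)*R3:  [       0        0        0  524/125  -524/25 ]
Row echelon form:
[ 3   4     -7       -3  |       19 ]
[ 0  -7      2        8  |      -73 ]
[ 0   0  125/7    -11/7  |    180/7 ]
[ 0   0      0  524/125  |  -524/25 ]
Back-substitution:
v = (-524/25) / (524/125) = -5
u = (180/7 - (-11/7)*(-5)) / (125/7) = 1
t = (-73 - (2)*(1) - (8)*(-5)) / -7 = 5
s = (19 - (4)*(5) - (-7)*(1) - (-3)*(-5)) / 3 = -3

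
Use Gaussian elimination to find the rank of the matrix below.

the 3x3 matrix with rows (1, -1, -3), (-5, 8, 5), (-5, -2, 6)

rank(A) = 3

Row reduction:
R2 <- R2 - (-5)*R1:  [   0    3  -10 ]
R3 <- R3 - (-5)*R1:  [  0  -7  -9 ]
R3 <- R3 - (-7/3)*R2:  [     0      0  -97/3 ]
Row echelon form:
[ 1  -1     -3 ]
[ 0   3    -10 ]
[ 0   0  -97/3 ]
Nonzero rows / pivot columns: 3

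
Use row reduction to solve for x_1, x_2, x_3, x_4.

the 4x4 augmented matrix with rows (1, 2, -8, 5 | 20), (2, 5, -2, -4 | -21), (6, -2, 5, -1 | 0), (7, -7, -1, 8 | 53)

Forward elimination on [A|b]:
R2 <- R2 - (2)*R1:  [   0    1   14  -14  -61 ]
R3 <- R3 - (6)*R1:  [    0   -14    53   -31  -120 ]
R4 <- R4 - (7)*R1:  [   0  -21   55  -27  -87 ]
R3 <- R3 - (-14)*R2:  [    0     0   249  -227  -974 ]
R4 <- R4 - (-21)*R2:  [     0      0    349   -321  -1368 ]
R4 <- R4 - (349/249)*R3:  [        0         0         0  -706/249  -706/249 ]
Row echelon form:
[ 1  2   -8         5  |        20 ]
[ 0  1   14       -14  |       -61 ]
[ 0  0  249      -227  |      -974 ]
[ 0  0    0  -706/249  |  -706/249 ]
Back-substitution:
x_4 = (-706/249) / (-706/249) = 1
x_3 = (-974 - (-227)*(1)) / 249 = -3
x_2 = (-61 - (14)*(-3) - (-14)*(1)) / 1 = -5
x_1 = (20 - (2)*(-5) - (-8)*(-3) - (5)*(1)) / 1 = 1

(1, -5, -3, 1)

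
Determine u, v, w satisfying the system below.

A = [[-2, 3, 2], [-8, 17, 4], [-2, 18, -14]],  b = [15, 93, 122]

Forward elimination on [A|b]:
R2 <- R2 - (4)*R1:  [  0   5  -4  33 ]
R3 <- R3 - (1)*R1:  [   0   15  -16  107 ]
R3 <- R3 - (3)*R2:  [  0   0  -4   8 ]
Row echelon form:
[ -2  3   2  |  15 ]
[  0  5  -4  |  33 ]
[  0  0  -4  |   8 ]
Back-substitution:
w = (8) / -4 = -2
v = (33 - (-4)*(-2)) / 5 = 5
u = (15 - (3)*(5) - (2)*(-2)) / -2 = -2

(-2, 5, -2)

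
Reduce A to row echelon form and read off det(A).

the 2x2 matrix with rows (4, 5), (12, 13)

det(A) = -8

Forward elimination:
R2 <- R2 - (3)*R1:  [  0  -2 ]
Upper-triangular form:
[ 4   5 ]
[ 0  -2 ]
det(A) = (-1)^0 * (4) * (-2) = -8  (0 row swaps -> sign +1)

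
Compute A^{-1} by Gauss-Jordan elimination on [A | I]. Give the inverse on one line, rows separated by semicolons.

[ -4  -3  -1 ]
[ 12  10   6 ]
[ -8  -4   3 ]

Gauss-Jordan on [A | I]:
R1 <- (1/-4)*R1:  [    1   3/4   1/4  |  -1/4     0     0 ]
R2 <- R2 - (12)*R1:  [ 0  1  3  |  3  1  0 ]
R3 <- R3 - (-8)*R1:  [  0   2   5  |  -2   0   1 ]
R1 <- R1 - (3/4)*R2:  [    1     0    -2  |  -5/2  -3/4     0 ]
R3 <- R3 - (2)*R2:  [  0   0  -1  |  -8  -2   1 ]
R3 <- (1/-1)*R3:  [  0   0   1  |   8   2  -1 ]
R1 <- R1 - (-2)*R3:  [    1     0     0  |  27/2  13/4    -2 ]
R2 <- R2 - (3)*R3:  [   0    1    0  |  -21   -5    3 ]
Right block of [I | A^{-1}] is the inverse:
[ 27/2  13/4  -2 ]
[  -21    -5   3 ]
[    8     2  -1 ]

inverse = [27/2 13/4 -2; -21 -5 3; 8 2 -1]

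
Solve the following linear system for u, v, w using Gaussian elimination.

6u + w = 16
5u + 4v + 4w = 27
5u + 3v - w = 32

(3, 5, -2)

Forward elimination on [A|b]:
R2 <- R2 - (5/6)*R1:  [    0     4  19/6  41/3 ]
R3 <- R3 - (5/6)*R1:  [     0      3  -11/6   56/3 ]
R3 <- R3 - (3/4)*R2:  [       0        0  -101/24   101/12 ]
Row echelon form:
[ 6  0        1  |      16 ]
[ 0  4     19/6  |    41/3 ]
[ 0  0  -101/24  |  101/12 ]
Back-substitution:
w = (101/12) / (-101/24) = -2
v = (41/3 - (19/6)*(-2)) / 4 = 5
u = (16 - (1)*(-2)) / 6 = 3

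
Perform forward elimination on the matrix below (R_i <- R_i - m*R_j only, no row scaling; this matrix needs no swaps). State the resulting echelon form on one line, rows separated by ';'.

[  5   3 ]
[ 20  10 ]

REF = [5 3; 0 -2]

Forward elimination:
R2 <- R2 - (4)*R1:  [  0  -2 ]
Row echelon form:
[ 5   3 ]
[ 0  -2 ]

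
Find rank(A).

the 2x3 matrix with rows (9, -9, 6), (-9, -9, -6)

Row reduction:
R2 <- R2 - (-1)*R1:  [   0  -18    0 ]
Row echelon form:
[ 9   -9  6 ]
[ 0  -18  0 ]
Nonzero rows / pivot columns: 2

rank(A) = 2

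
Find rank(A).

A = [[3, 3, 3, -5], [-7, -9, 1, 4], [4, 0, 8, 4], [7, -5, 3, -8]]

rank(A) = 4

Row reduction:
R2 <- R2 - (-7/3)*R1:  [     0     -2      8  -23/3 ]
R3 <- R3 - (4/3)*R1:  [    0    -4     4  32/3 ]
R4 <- R4 - (7/3)*R1:  [    0   -12    -4  11/3 ]
R3 <- R3 - (2)*R2:  [   0    0  -12   26 ]
R4 <- R4 - (6)*R2:  [     0      0    -52  149/3 ]
R4 <- R4 - (13/3)*R3:  [   0    0    0  -63 ]
Row echelon form:
[ 3   3    3     -5 ]
[ 0  -2    8  -23/3 ]
[ 0   0  -12     26 ]
[ 0   0    0    -63 ]
Nonzero rows / pivot columns: 4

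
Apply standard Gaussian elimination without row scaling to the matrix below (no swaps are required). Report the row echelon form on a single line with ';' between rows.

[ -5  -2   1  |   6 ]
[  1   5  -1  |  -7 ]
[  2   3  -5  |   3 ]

Forward elimination:
R2 <- R2 - (-1/5)*R1:  [     0   23/5   -4/5  -29/5 ]
R3 <- R3 - (-2/5)*R1:  [     0   11/5  -23/5   27/5 ]
R3 <- R3 - (11/23)*R2:  [      0       0  -97/23  188/23 ]
Row echelon form:
[ -5    -2       1  |       6 ]
[  0  23/5    -4/5  |   -29/5 ]
[  0     0  -97/23  |  188/23 ]

REF = [-5 -2 1 6; 0 23/5 -4/5 -29/5; 0 0 -97/23 188/23]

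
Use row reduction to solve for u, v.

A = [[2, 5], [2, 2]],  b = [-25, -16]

(-5, -3)

Forward elimination on [A|b]:
R2 <- R2 - (1)*R1:  [  0  -3   9 ]
Row echelon form:
[ 2   5  |  -25 ]
[ 0  -3  |    9 ]
Back-substitution:
v = (9) / -3 = -3
u = (-25 - (5)*(-3)) / 2 = -5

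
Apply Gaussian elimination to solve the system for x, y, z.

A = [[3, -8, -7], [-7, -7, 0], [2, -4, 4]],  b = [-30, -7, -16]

Forward elimination on [A|b]:
R2 <- R2 - (-7/3)*R1:  [     0  -77/3  -49/3    -77 ]
R3 <- R3 - (2/3)*R1:  [    0   4/3  26/3     4 ]
R3 <- R3 - (-4/77)*R2:  [     0      0  86/11      0 ]
Row echelon form:
[ 3     -8     -7  |  -30 ]
[ 0  -77/3  -49/3  |  -77 ]
[ 0      0  86/11  |    0 ]
Back-substitution:
z = (0) / (86/11) = 0
y = (-77 - (-49/3)*(0)) / (-77/3) = 3
x = (-30 - (-8)*(3) - (-7)*(0)) / 3 = -2

(-2, 3, 0)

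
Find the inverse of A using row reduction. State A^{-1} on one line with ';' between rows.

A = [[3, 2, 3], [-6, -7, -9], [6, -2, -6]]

inverse = [4/9 1/9 1/18; -5/3 -2/3 1/6; 1 1/3 -1/6]

Gauss-Jordan on [A | I]:
R1 <- (1/3)*R1:  [   1  2/3    1  |  1/3    0    0 ]
R2 <- R2 - (-6)*R1:  [  0  -3  -3  |   2   1   0 ]
R3 <- R3 - (6)*R1:  [   0   -6  -12  |   -2    0    1 ]
R2 <- (1/-3)*R2:  [    0     1     1  |  -2/3  -1/3     0 ]
R1 <- R1 - (2/3)*R2:  [   1    0  1/3  |  7/9  2/9    0 ]
R3 <- R3 - (-6)*R2:  [  0   0  -6  |  -6  -2   1 ]
R3 <- (1/-6)*R3:  [    0     0     1  |     1   1/3  -1/6 ]
R1 <- R1 - (1/3)*R3:  [    1     0     0  |   4/9   1/9  1/18 ]
R2 <- R2 - (1)*R3:  [    0     1     0  |  -5/3  -2/3   1/6 ]
Right block of [I | A^{-1}] is the inverse:
[  4/9   1/9  1/18 ]
[ -5/3  -2/3   1/6 ]
[    1   1/3  -1/6 ]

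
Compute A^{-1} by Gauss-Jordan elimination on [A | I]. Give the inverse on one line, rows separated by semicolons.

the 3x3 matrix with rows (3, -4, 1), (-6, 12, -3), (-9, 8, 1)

Gauss-Jordan on [A | I]:
R1 <- (1/3)*R1:  [    1  -4/3   1/3  |   1/3     0     0 ]
R2 <- R2 - (-6)*R1:  [  0   4  -1  |   2   1   0 ]
R3 <- R3 - (-9)*R1:  [  0  -4   4  |   3   0   1 ]
R2 <- (1/4)*R2:  [    0     1  -1/4  |   1/2   1/4     0 ]
R1 <- R1 - (-4/3)*R2:  [   1    0    0  |    1  1/3    0 ]
R3 <- R3 - (-4)*R2:  [ 0  0  3  |  5  1  1 ]
R3 <- (1/3)*R3:  [   0    0    1  |  5/3  1/3  1/3 ]
R2 <- R2 - (-1/4)*R3:  [     0      1      0  |  11/12    1/3   1/12 ]
Right block of [I | A^{-1}] is the inverse:
[     1  1/3     0 ]
[ 11/12  1/3  1/12 ]
[   5/3  1/3   1/3 ]

inverse = [1 1/3 0; 11/12 1/3 1/12; 5/3 1/3 1/3]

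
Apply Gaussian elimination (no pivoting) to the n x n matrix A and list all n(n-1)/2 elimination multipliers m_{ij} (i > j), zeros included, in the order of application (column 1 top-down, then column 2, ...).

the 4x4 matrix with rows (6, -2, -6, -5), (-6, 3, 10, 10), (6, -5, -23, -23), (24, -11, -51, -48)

Forward elimination:
R2 <- R2 - (-1)*R1:  [ 0  1  4  5 ]
R3 <- R3 - (1)*R1:  [   0   -3  -17  -18 ]
R4 <- R4 - (4)*R1:  [   0   -3  -27  -28 ]
R3 <- R3 - (-3)*R2:  [  0   0  -5  -3 ]
R4 <- R4 - (-3)*R2:  [   0    0  -15  -13 ]
R4 <- R4 - (3)*R3:  [  0   0   0  -4 ]
Multipliers (in order of application): m_{21} = -1, m_{31} = 1, m_{41} = 4, m_{32} = -3, m_{42} = -3, m_{43} = 3

multipliers: -1, 1, 4, -3, -3, 3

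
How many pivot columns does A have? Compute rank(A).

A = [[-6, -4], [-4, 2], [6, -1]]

rank(A) = 2

Row reduction:
R2 <- R2 - (2/3)*R1:  [    0  14/3 ]
R3 <- R3 - (-1)*R1:  [  0  -5 ]
R3 <- R3 - (-15/14)*R2:  [ 0  0 ]
Row echelon form:
[ -6    -4 ]
[  0  14/3 ]
[  0     0 ]
Nonzero rows / pivot columns: 2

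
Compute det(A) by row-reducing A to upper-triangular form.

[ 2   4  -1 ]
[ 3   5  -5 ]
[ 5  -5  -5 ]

Forward elimination:
R2 <- R2 - (3/2)*R1:  [    0    -1  -7/2 ]
R3 <- R3 - (5/2)*R1:  [    0   -15  -5/2 ]
R3 <- R3 - (15)*R2:  [  0   0  50 ]
Upper-triangular form:
[ 2   4    -1 ]
[ 0  -1  -7/2 ]
[ 0   0    50 ]
det(A) = (-1)^0 * (2) * (-1) * (50) = -100  (0 row swaps -> sign +1)

det(A) = -100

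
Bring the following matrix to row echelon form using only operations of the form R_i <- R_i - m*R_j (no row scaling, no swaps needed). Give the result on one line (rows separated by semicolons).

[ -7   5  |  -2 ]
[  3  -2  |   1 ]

Forward elimination:
R2 <- R2 - (-3/7)*R1:  [   0  1/7  1/7 ]
Row echelon form:
[ -7    5  |   -2 ]
[  0  1/7  |  1/7 ]

REF = [-7 5 -2; 0 1/7 1/7]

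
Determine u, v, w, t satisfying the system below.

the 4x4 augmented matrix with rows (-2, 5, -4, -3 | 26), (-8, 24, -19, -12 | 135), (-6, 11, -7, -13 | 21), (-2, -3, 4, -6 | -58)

(1, 4, -5, 4)

Forward elimination on [A|b]:
R2 <- R2 - (4)*R1:  [  0   4  -3   0  31 ]
R3 <- R3 - (3)*R1:  [   0   -4    5   -4  -57 ]
R4 <- R4 - (1)*R1:  [   0   -8    8   -3  -84 ]
R3 <- R3 - (-1)*R2:  [   0    0    2   -4  -26 ]
R4 <- R4 - (-2)*R2:  [   0    0    2   -3  -22 ]
R4 <- R4 - (1)*R3:  [ 0  0  0  1  4 ]
Row echelon form:
[ -2  5  -4  -3  |   26 ]
[  0  4  -3   0  |   31 ]
[  0  0   2  -4  |  -26 ]
[  0  0   0   1  |    4 ]
Back-substitution:
t = (4) / 1 = 4
w = (-26 - (-4)*(4)) / 2 = -5
v = (31 - (-3)*(-5)) / 4 = 4
u = (26 - (5)*(4) - (-4)*(-5) - (-3)*(4)) / -2 = 1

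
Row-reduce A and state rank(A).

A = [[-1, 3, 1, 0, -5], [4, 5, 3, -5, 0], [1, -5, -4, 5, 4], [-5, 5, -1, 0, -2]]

Row reduction:
R2 <- R2 - (-4)*R1:  [   0   17    7   -5  -20 ]
R3 <- R3 - (-1)*R1:  [  0  -2  -3   5  -1 ]
R4 <- R4 - (5)*R1:  [   0  -10   -6    0   23 ]
R3 <- R3 - (-2/17)*R2:  [      0       0  -37/17   75/17  -57/17 ]
R4 <- R4 - (-10/17)*R2:  [      0       0  -32/17  -50/17  191/17 ]
R4 <- R4 - (32/37)*R3:  [       0        0        0  -250/37   523/37 ]
Row echelon form:
[ -1   3       1        0      -5 ]
[  0  17       7       -5     -20 ]
[  0   0  -37/17    75/17  -57/17 ]
[  0   0       0  -250/37  523/37 ]
Nonzero rows / pivot columns: 4

rank(A) = 4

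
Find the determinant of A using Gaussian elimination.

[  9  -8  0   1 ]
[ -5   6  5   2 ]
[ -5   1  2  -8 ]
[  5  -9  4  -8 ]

Forward elimination:
R2 <- R2 - (-5/9)*R1:  [    0  14/9     5  23/9 ]
R3 <- R3 - (-5/9)*R1:  [     0  -31/9      2  -67/9 ]
R4 <- R4 - (5/9)*R1:  [     0  -41/9      4  -77/9 ]
R3 <- R3 - (-31/14)*R2:  [      0       0  183/14  -25/14 ]
R4 <- R4 - (-41/14)*R2:  [      0       0  261/14  -15/14 ]
R4 <- R4 - (87/61)*R3:  [     0      0      0  90/61 ]
Upper-triangular form:
[ 9    -8       0       1 ]
[ 0  14/9       5    23/9 ]
[ 0     0  183/14  -25/14 ]
[ 0     0       0   90/61 ]
det(A) = (-1)^0 * (9) * (14/9) * (183/14) * (90/61) = 270  (0 row swaps -> sign +1)

det(A) = 270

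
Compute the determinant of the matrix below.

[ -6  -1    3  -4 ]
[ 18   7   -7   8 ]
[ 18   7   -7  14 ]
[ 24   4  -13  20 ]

Forward elimination:
R2 <- R2 - (-3)*R1:  [  0   4   2  -4 ]
R3 <- R3 - (-3)*R1:  [ 0  4  2  2 ]
R4 <- R4 - (-4)*R1:  [  0   0  -1   4 ]
R3 <- R3 - (1)*R2:  [ 0  0  0  6 ]
R3 <-> R4   (pivot in column 3 was zero)
[ -6  -1   3  -4 ]
[  0   4   2  -4 ]
[  0   0  -1   4 ]
[  0   0   0   6 ]
Upper-triangular form:
[ -6  -1   3  -4 ]
[  0   4   2  -4 ]
[  0   0  -1   4 ]
[  0   0   0   6 ]
det(A) = (-1)^1 * (-6) * (4) * (-1) * (6) = -144  (1 row swap -> sign -1)

det(A) = -144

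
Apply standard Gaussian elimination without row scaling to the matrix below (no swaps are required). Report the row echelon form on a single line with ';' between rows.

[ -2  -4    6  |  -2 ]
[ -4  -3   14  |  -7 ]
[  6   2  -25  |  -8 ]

REF = [-2 -4 6 -2; 0 5 2 -3; 0 0 -3 -20]

Forward elimination:
R2 <- R2 - (2)*R1:  [  0   5   2  -3 ]
R3 <- R3 - (-3)*R1:  [   0  -10   -7  -14 ]
R3 <- R3 - (-2)*R2:  [   0    0   -3  -20 ]
Row echelon form:
[ -2  -4   6  |   -2 ]
[  0   5   2  |   -3 ]
[  0   0  -3  |  -20 ]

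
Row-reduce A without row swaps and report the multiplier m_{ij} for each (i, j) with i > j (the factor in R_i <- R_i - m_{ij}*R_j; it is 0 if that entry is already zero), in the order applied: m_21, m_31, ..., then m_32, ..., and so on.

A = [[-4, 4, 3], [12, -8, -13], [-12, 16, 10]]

multipliers: -3, 3, 1

Forward elimination:
R2 <- R2 - (-3)*R1:  [  0   4  -4 ]
R3 <- R3 - (3)*R1:  [ 0  4  1 ]
R3 <- R3 - (1)*R2:  [ 0  0  5 ]
Multipliers (in order of application): m_{21} = -3, m_{31} = 3, m_{32} = 1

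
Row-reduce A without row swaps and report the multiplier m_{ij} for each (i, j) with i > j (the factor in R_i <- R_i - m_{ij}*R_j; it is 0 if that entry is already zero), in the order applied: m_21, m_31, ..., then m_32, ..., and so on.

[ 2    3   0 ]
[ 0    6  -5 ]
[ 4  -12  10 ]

multipliers: 0, 2, -3

Forward elimination:
R2: entry in column 1 is already 0 -> m_{21} = 0 (no row operation needed)
R3 <- R3 - (2)*R1:  [   0  -18   10 ]
R3 <- R3 - (-3)*R2:  [  0   0  -5 ]
Multipliers (in order of application): m_{21} = 0, m_{31} = 2, m_{32} = -3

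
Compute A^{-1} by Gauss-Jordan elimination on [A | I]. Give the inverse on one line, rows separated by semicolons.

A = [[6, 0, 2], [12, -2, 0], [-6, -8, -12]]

Gauss-Jordan on [A | I]:
R1 <- (1/6)*R1:  [   1    0  1/3  |  1/6    0    0 ]
R2 <- R2 - (12)*R1:  [  0  -2  -4  |  -2   1   0 ]
R3 <- R3 - (-6)*R1:  [   0   -8  -10  |    1    0    1 ]
R2 <- (1/-2)*R2:  [    0     1     2  |     1  -1/2     0 ]
R3 <- R3 - (-8)*R2:  [  0   0   6  |   9  -4   1 ]
R3 <- (1/6)*R3:  [    0     0     1  |   3/2  -2/3   1/6 ]
R1 <- R1 - (1/3)*R3:  [     1      0      0  |   -1/3    2/9  -1/18 ]
R2 <- R2 - (2)*R3:  [    0     1     0  |    -2   5/6  -1/3 ]
Right block of [I | A^{-1}] is the inverse:
[ -1/3   2/9  -1/18 ]
[   -2   5/6   -1/3 ]
[  3/2  -2/3    1/6 ]

inverse = [-1/3 2/9 -1/18; -2 5/6 -1/3; 3/2 -2/3 1/6]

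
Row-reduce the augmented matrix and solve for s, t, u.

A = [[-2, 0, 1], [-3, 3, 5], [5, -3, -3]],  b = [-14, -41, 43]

(5, -2, -4)

Forward elimination on [A|b]:
R2 <- R2 - (3/2)*R1:  [   0    3  7/2  -20 ]
R3 <- R3 - (-5/2)*R1:  [    0    -3  -1/2     8 ]
R3 <- R3 - (-1)*R2:  [   0    0    3  -12 ]
Row echelon form:
[ -2  0    1  |  -14 ]
[  0  3  7/2  |  -20 ]
[  0  0    3  |  -12 ]
Back-substitution:
u = (-12) / 3 = -4
t = (-20 - (7/2)*(-4)) / 3 = -2
s = (-14 - (1)*(-4)) / -2 = 5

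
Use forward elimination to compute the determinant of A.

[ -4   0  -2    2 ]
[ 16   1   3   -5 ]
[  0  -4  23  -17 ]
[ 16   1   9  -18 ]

Forward elimination:
R2 <- R2 - (-4)*R1:  [  0   1  -5   3 ]
R4 <- R4 - (-4)*R1:  [   0    1    1  -10 ]
R3 <- R3 - (-4)*R2:  [  0   0   3  -5 ]
R4 <- R4 - (1)*R2:  [   0    0    6  -13 ]
R4 <- R4 - (2)*R3:  [  0   0   0  -3 ]
Upper-triangular form:
[ -4  0  -2   2 ]
[  0  1  -5   3 ]
[  0  0   3  -5 ]
[  0  0   0  -3 ]
det(A) = (-1)^0 * (-4) * (1) * (3) * (-3) = 36  (0 row swaps -> sign +1)

det(A) = 36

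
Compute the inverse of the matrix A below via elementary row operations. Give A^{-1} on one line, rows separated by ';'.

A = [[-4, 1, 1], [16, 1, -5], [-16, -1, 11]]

inverse = [-1/20 1/10 1/20; 4/5 7/30 1/30; 0 1/6 1/6]

Gauss-Jordan on [A | I]:
R1 <- (1/-4)*R1:  [    1  -1/4  -1/4  |  -1/4     0     0 ]
R2 <- R2 - (16)*R1:  [  0   5  -1  |   4   1   0 ]
R3 <- R3 - (-16)*R1:  [  0  -5   7  |  -4   0   1 ]
R2 <- (1/5)*R2:  [    0     1  -1/5  |   4/5   1/5     0 ]
R1 <- R1 - (-1/4)*R2:  [     1      0  -3/10  |  -1/20   1/20      0 ]
R3 <- R3 - (-5)*R2:  [ 0  0  6  |  0  1  1 ]
R3 <- (1/6)*R3:  [   0    0    1  |    0  1/6  1/6 ]
R1 <- R1 - (-3/10)*R3:  [     1      0      0  |  -1/20   1/10   1/20 ]
R2 <- R2 - (-1/5)*R3:  [    0     1     0  |   4/5  7/30  1/30 ]
Right block of [I | A^{-1}] is the inverse:
[ -1/20  1/10  1/20 ]
[   4/5  7/30  1/30 ]
[     0   1/6   1/6 ]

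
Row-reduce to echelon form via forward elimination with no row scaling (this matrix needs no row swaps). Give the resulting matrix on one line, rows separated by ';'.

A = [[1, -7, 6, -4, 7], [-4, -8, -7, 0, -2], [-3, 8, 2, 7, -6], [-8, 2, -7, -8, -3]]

REF = [1 -7 6 -4 7; 0 -36 17 -16 26; 0 0 499/36 7/9 101/18; 0 0 0 -8418/499 3855/499]

Forward elimination:
R2 <- R2 - (-4)*R1:  [   0  -36   17  -16   26 ]
R3 <- R3 - (-3)*R1:  [   0  -13   20   -5   15 ]
R4 <- R4 - (-8)*R1:  [   0  -54   41  -40   53 ]
R3 <- R3 - (13/36)*R2:  [      0       0  499/36     7/9  101/18 ]
R4 <- R4 - (3/2)*R2:  [    0     0  31/2   -16    14 ]
R4 <- R4 - (558/499)*R3:  [         0          0          0  -8418/499   3855/499 ]
Row echelon form:
[ 1   -7       6         -4         7 ]
[ 0  -36      17        -16        26 ]
[ 0    0  499/36        7/9    101/18 ]
[ 0    0       0  -8418/499  3855/499 ]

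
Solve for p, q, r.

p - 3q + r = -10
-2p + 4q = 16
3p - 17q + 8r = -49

Forward elimination on [A|b]:
R2 <- R2 - (-2)*R1:  [  0  -2   2  -4 ]
R3 <- R3 - (3)*R1:  [   0   -8    5  -19 ]
R3 <- R3 - (4)*R2:  [  0   0  -3  -3 ]
Row echelon form:
[ 1  -3   1  |  -10 ]
[ 0  -2   2  |   -4 ]
[ 0   0  -3  |   -3 ]
Back-substitution:
r = (-3) / -3 = 1
q = (-4 - (2)*(1)) / -2 = 3
p = (-10 - (-3)*(3) - (1)*(1)) / 1 = -2

(-2, 3, 1)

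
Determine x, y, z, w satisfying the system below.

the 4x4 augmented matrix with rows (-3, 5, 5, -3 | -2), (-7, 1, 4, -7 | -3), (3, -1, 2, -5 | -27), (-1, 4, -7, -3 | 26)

Forward elimination on [A|b]:
R2 <- R2 - (7/3)*R1:  [     0  -32/3  -23/3      0    5/3 ]
R3 <- R3 - (-1)*R1:  [   0    4    7   -8  -29 ]
R4 <- R4 - (1/3)*R1:  [     0    7/3  -26/3     -2   80/3 ]
R3 <- R3 - (-3/8)*R2:  [      0       0    33/8      -8  -227/8 ]
R4 <- R4 - (-7/32)*R2:  [       0        0  -331/32       -2   865/32 ]
R4 <- R4 - (-331/132)*R3:  [        0         0         0   -728/33  -1456/33 ]
Row echelon form:
[ -3      5      5       -3  |        -2 ]
[  0  -32/3  -23/3        0  |       5/3 ]
[  0      0   33/8       -8  |    -227/8 ]
[  0      0      0  -728/33  |  -1456/33 ]
Back-substitution:
w = (-1456/33) / (-728/33) = 2
z = (-227/8 - (-8)*(2)) / (33/8) = -3
y = (5/3 - (-23/3)*(-3)) / (-32/3) = 2
x = (-2 - (5)*(2) - (5)*(-3) - (-3)*(2)) / -3 = -3

(-3, 2, -3, 2)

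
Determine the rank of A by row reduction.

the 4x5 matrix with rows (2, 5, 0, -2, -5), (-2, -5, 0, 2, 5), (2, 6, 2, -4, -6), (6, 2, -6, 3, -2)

rank(A) = 3

Row reduction:
R2 <- R2 - (-1)*R1:  [ 0  0  0  0  0 ]
R3 <- R3 - (1)*R1:  [  0   1   2  -2  -1 ]
R4 <- R4 - (3)*R1:  [   0  -13   -6    9   13 ]
R2 <-> R3   (pivot in column 2 was zero)
[ 2    5   0  -2  -5 ]
[ 0    1   2  -2  -1 ]
[ 0    0   0   0   0 ]
[ 0  -13  -6   9  13 ]
R4 <- R4 - (-13)*R2:  [   0    0   20  -17    0 ]
R3 <-> R4   (pivot in column 3 was zero)
[ 2  5   0   -2  -5 ]
[ 0  1   2   -2  -1 ]
[ 0  0  20  -17   0 ]
[ 0  0   0    0   0 ]
Row echelon form:
[ 2  5   0   -2  -5 ]
[ 0  1   2   -2  -1 ]
[ 0  0  20  -17   0 ]
[ 0  0   0    0   0 ]
Nonzero rows / pivot columns: 3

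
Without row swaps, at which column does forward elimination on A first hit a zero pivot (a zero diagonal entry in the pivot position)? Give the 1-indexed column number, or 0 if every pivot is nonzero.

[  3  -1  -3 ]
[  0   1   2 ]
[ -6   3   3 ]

Naive forward elimination:
R3 <- R3 - (-2)*R1:  [  0   1  -3 ]
R3 <- R3 - (1)*R2:  [  0   0  -5 ]
All pivots nonzero; naive elimination completes without hitting a zero pivot.

first zero-pivot column = 0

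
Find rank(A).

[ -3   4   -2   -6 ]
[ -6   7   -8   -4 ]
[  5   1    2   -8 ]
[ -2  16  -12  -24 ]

Row reduction:
R2 <- R2 - (2)*R1:  [  0  -1  -4   8 ]
R3 <- R3 - (-5/3)*R1:  [    0  23/3  -4/3   -18 ]
R4 <- R4 - (2/3)*R1:  [     0   40/3  -32/3    -20 ]
R3 <- R3 - (-23/3)*R2:  [     0      0    -32  130/3 ]
R4 <- R4 - (-40/3)*R2:  [     0      0    -64  260/3 ]
R4 <- R4 - (2)*R3:  [ 0  0  0  0 ]
Row echelon form:
[ -3   4   -2     -6 ]
[  0  -1   -4      8 ]
[  0   0  -32  130/3 ]
[  0   0    0      0 ]
Nonzero rows / pivot columns: 3

rank(A) = 3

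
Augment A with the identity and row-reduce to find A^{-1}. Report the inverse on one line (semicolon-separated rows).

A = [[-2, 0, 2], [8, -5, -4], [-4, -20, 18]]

inverse = [17/2 2 -1/2; 32/5 7/5 -2/5; 9 2 -1/2]

Gauss-Jordan on [A | I]:
R1 <- (1/-2)*R1:  [    1     0    -1  |  -1/2     0     0 ]
R2 <- R2 - (8)*R1:  [  0  -5   4  |   4   1   0 ]
R3 <- R3 - (-4)*R1:  [   0  -20   14  |   -2    0    1 ]
R2 <- (1/-5)*R2:  [    0     1  -4/5  |  -4/5  -1/5     0 ]
R3 <- R3 - (-20)*R2:  [   0    0   -2  |  -18   -4    1 ]
R3 <- (1/-2)*R3:  [    0     0     1  |     9     2  -1/2 ]
R1 <- R1 - (-1)*R3:  [    1     0     0  |  17/2     2  -1/2 ]
R2 <- R2 - (-4/5)*R3:  [    0     1     0  |  32/5   7/5  -2/5 ]
Right block of [I | A^{-1}] is the inverse:
[ 17/2    2  -1/2 ]
[ 32/5  7/5  -2/5 ]
[    9    2  -1/2 ]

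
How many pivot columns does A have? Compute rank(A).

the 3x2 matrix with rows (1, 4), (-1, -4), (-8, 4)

Row reduction:
R2 <- R2 - (-1)*R1:  [ 0  0 ]
R3 <- R3 - (-8)*R1:  [  0  36 ]
R2 <-> R3   (pivot in column 2 was zero)
[ 1   4 ]
[ 0  36 ]
[ 0   0 ]
Row echelon form:
[ 1   4 ]
[ 0  36 ]
[ 0   0 ]
Nonzero rows / pivot columns: 2

rank(A) = 2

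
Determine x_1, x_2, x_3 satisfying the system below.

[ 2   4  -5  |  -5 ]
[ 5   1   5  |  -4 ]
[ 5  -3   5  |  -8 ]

Forward elimination on [A|b]:
R2 <- R2 - (5/2)*R1:  [    0    -9  35/2  17/2 ]
R3 <- R3 - (5/2)*R1:  [    0   -13  35/2   9/2 ]
R3 <- R3 - (13/9)*R2:  [     0      0  -70/9  -70/9 ]
Row echelon form:
[ 2   4     -5  |     -5 ]
[ 0  -9   35/2  |   17/2 ]
[ 0   0  -70/9  |  -70/9 ]
Back-substitution:
x_3 = (-70/9) / (-70/9) = 1
x_2 = (17/2 - (35/2)*(1)) / -9 = 1
x_1 = (-5 - (4)*(1) - (-5)*(1)) / 2 = -2

(-2, 1, 1)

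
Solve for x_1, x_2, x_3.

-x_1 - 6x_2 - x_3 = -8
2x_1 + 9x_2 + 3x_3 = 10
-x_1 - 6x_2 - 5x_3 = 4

(5, 1, -3)

Forward elimination on [A|b]:
R2 <- R2 - (-2)*R1:  [  0  -3   1  -6 ]
R3 <- R3 - (1)*R1:  [  0   0  -4  12 ]
Row echelon form:
[ -1  -6  -1  |  -8 ]
[  0  -3   1  |  -6 ]
[  0   0  -4  |  12 ]
Back-substitution:
x_3 = (12) / -4 = -3
x_2 = (-6 - (1)*(-3)) / -3 = 1
x_1 = (-8 - (-6)*(1) - (-1)*(-3)) / -1 = 5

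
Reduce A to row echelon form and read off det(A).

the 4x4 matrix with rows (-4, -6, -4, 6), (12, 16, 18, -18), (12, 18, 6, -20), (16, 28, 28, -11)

Forward elimination:
R2 <- R2 - (-3)*R1:  [  0  -2   6   0 ]
R3 <- R3 - (-3)*R1:  [  0   0  -6  -2 ]
R4 <- R4 - (-4)*R1:  [  0   4  12  13 ]
R4 <- R4 - (-2)*R2:  [  0   0  24  13 ]
R4 <- R4 - (-4)*R3:  [ 0  0  0  5 ]
Upper-triangular form:
[ -4  -6  -4   6 ]
[  0  -2   6   0 ]
[  0   0  -6  -2 ]
[  0   0   0   5 ]
det(A) = (-1)^0 * (-4) * (-2) * (-6) * (5) = -240  (0 row swaps -> sign +1)

det(A) = -240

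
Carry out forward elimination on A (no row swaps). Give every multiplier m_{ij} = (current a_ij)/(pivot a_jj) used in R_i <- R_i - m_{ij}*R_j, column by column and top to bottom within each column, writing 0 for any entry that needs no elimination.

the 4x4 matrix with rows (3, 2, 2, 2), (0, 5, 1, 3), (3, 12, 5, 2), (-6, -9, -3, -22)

Forward elimination:
R2: entry in column 1 is already 0 -> m_{21} = 0 (no row operation needed)
R3 <- R3 - (1)*R1:  [  0  10   3   0 ]
R4 <- R4 - (-2)*R1:  [   0   -5    1  -18 ]
R3 <- R3 - (2)*R2:  [  0   0   1  -6 ]
R4 <- R4 - (-1)*R2:  [   0    0    2  -15 ]
R4 <- R4 - (2)*R3:  [  0   0   0  -3 ]
Multipliers (in order of application): m_{21} = 0, m_{31} = 1, m_{41} = -2, m_{32} = 2, m_{42} = -1, m_{43} = 2

multipliers: 0, 1, -2, 2, -1, 2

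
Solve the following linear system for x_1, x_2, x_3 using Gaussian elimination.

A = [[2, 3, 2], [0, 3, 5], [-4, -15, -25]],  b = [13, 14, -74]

Forward elimination on [A|b]:
R3 <- R3 - (-2)*R1:  [   0   -9  -21  -48 ]
R3 <- R3 - (-3)*R2:  [  0   0  -6  -6 ]
Row echelon form:
[ 2  3   2  |  13 ]
[ 0  3   5  |  14 ]
[ 0  0  -6  |  -6 ]
Back-substitution:
x_3 = (-6) / -6 = 1
x_2 = (14 - (5)*(1)) / 3 = 3
x_1 = (13 - (3)*(3) - (2)*(1)) / 2 = 1

(1, 3, 1)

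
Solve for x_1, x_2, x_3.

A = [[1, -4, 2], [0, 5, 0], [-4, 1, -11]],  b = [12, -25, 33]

Forward elimination on [A|b]:
R3 <- R3 - (-4)*R1:  [   0  -15   -3   81 ]
R3 <- R3 - (-3)*R2:  [  0   0  -3   6 ]
Row echelon form:
[ 1  -4   2  |   12 ]
[ 0   5   0  |  -25 ]
[ 0   0  -3  |    6 ]
Back-substitution:
x_3 = (6) / -3 = -2
x_2 = (-25) / 5 = -5
x_1 = (12 - (-4)*(-5) - (2)*(-2)) / 1 = -4

(-4, -5, -2)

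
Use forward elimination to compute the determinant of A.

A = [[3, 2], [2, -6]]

det(A) = -22

Forward elimination:
R2 <- R2 - (2/3)*R1:  [     0  -22/3 ]
Upper-triangular form:
[ 3      2 ]
[ 0  -22/3 ]
det(A) = (-1)^0 * (3) * (-22/3) = -22  (0 row swaps -> sign +1)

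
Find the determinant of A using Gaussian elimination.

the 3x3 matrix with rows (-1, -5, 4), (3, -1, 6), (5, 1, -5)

det(A) = -192

Forward elimination:
R2 <- R2 - (-3)*R1:  [   0  -16   18 ]
R3 <- R3 - (-5)*R1:  [   0  -24   15 ]
R3 <- R3 - (3/2)*R2:  [   0    0  -12 ]
Upper-triangular form:
[ -1   -5    4 ]
[  0  -16   18 ]
[  0    0  -12 ]
det(A) = (-1)^0 * (-1) * (-16) * (-12) = -192  (0 row swaps -> sign +1)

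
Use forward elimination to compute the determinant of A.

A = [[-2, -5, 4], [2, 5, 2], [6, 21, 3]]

Forward elimination:
R2 <- R2 - (-1)*R1:  [ 0  0  6 ]
R3 <- R3 - (-3)*R1:  [  0   6  15 ]
R2 <-> R3   (pivot in column 2 was zero)
[ -2  -5   4 ]
[  0   6  15 ]
[  0   0   6 ]
Upper-triangular form:
[ -2  -5   4 ]
[  0   6  15 ]
[  0   0   6 ]
det(A) = (-1)^1 * (-2) * (6) * (6) = 72  (1 row swap -> sign -1)

det(A) = 72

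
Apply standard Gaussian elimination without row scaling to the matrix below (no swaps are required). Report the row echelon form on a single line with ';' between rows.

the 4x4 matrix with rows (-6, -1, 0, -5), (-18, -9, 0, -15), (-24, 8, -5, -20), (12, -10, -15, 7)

Forward elimination:
R2 <- R2 - (3)*R1:  [  0  -6   0   0 ]
R3 <- R3 - (4)*R1:  [  0  12  -5   0 ]
R4 <- R4 - (-2)*R1:  [   0  -12  -15   -3 ]
R3 <- R3 - (-2)*R2:  [  0   0  -5   0 ]
R4 <- R4 - (2)*R2:  [   0    0  -15   -3 ]
R4 <- R4 - (3)*R3:  [  0   0   0  -3 ]
Row echelon form:
[ -6  -1   0  -5 ]
[  0  -6   0   0 ]
[  0   0  -5   0 ]
[  0   0   0  -3 ]

REF = [-6 -1 0 -5; 0 -6 0 0; 0 0 -5 0; 0 0 0 -3]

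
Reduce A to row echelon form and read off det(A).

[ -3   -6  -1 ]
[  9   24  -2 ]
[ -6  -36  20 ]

det(A) = -36

Forward elimination:
R2 <- R2 - (-3)*R1:  [  0   6  -5 ]
R3 <- R3 - (2)*R1:  [   0  -24   22 ]
R3 <- R3 - (-4)*R2:  [ 0  0  2 ]
Upper-triangular form:
[ -3  -6  -1 ]
[  0   6  -5 ]
[  0   0   2 ]
det(A) = (-1)^0 * (-3) * (6) * (2) = -36  (0 row swaps -> sign +1)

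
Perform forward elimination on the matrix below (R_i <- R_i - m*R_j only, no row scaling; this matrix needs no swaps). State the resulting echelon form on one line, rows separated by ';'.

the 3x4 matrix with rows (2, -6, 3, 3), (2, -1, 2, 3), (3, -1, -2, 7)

Forward elimination:
R2 <- R2 - (1)*R1:  [  0   5  -1   0 ]
R3 <- R3 - (3/2)*R1:  [     0      8  -13/2    5/2 ]
R3 <- R3 - (8/5)*R2:  [      0       0  -49/10     5/2 ]
Row echelon form:
[ 2  -6       3    3 ]
[ 0   5      -1    0 ]
[ 0   0  -49/10  5/2 ]

REF = [2 -6 3 3; 0 5 -1 0; 0 0 -49/10 5/2]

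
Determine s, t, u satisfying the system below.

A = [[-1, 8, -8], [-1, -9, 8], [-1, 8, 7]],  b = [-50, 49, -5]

Forward elimination on [A|b]:
R2 <- R2 - (1)*R1:  [   0  -17   16   99 ]
R3 <- R3 - (1)*R1:  [  0   0  15  45 ]
Row echelon form:
[ -1    8  -8  |  -50 ]
[  0  -17  16  |   99 ]
[  0    0  15  |   45 ]
Back-substitution:
u = (45) / 15 = 3
t = (99 - (16)*(3)) / -17 = -3
s = (-50 - (8)*(-3) - (-8)*(3)) / -1 = 2

(2, -3, 3)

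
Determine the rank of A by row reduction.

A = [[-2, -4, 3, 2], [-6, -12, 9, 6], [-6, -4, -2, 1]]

rank(A) = 2

Row reduction:
R2 <- R2 - (3)*R1:  [ 0  0  0  0 ]
R3 <- R3 - (3)*R1:  [   0    8  -11   -5 ]
R2 <-> R3   (pivot in column 2 was zero)
[ -2  -4    3   2 ]
[  0   8  -11  -5 ]
[  0   0    0   0 ]
Row echelon form:
[ -2  -4    3   2 ]
[  0   8  -11  -5 ]
[  0   0    0   0 ]
Nonzero rows / pivot columns: 2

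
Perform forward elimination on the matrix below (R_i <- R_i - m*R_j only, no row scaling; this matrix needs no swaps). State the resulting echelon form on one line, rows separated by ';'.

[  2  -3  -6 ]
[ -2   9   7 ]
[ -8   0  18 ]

Forward elimination:
R2 <- R2 - (-1)*R1:  [ 0  6  1 ]
R3 <- R3 - (-4)*R1:  [   0  -12   -6 ]
R3 <- R3 - (-2)*R2:  [  0   0  -4 ]
Row echelon form:
[ 2  -3  -6 ]
[ 0   6   1 ]
[ 0   0  -4 ]

REF = [2 -3 -6; 0 6 1; 0 0 -4]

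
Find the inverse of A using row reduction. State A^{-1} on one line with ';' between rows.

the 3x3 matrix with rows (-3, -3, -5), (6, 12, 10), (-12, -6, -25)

Gauss-Jordan on [A | I]:
R1 <- (1/-3)*R1:  [    1     1   5/3  |  -1/3     0     0 ]
R2 <- R2 - (6)*R1:  [ 0  6  0  |  2  1  0 ]
R3 <- R3 - (-12)*R1:  [  0   6  -5  |  -4   0   1 ]
R2 <- (1/6)*R2:  [   0    1    0  |  1/3  1/6    0 ]
R1 <- R1 - (1)*R2:  [    1     0   5/3  |  -2/3  -1/6     0 ]
R3 <- R3 - (6)*R2:  [  0   0  -5  |  -6  -1   1 ]
R3 <- (1/-5)*R3:  [    0     0     1  |   6/5   1/5  -1/5 ]
R1 <- R1 - (5/3)*R3:  [    1     0     0  |  -8/3  -1/2   1/3 ]
Right block of [I | A^{-1}] is the inverse:
[ -8/3  -1/2   1/3 ]
[  1/3   1/6     0 ]
[  6/5   1/5  -1/5 ]

inverse = [-8/3 -1/2 1/3; 1/3 1/6 0; 6/5 1/5 -1/5]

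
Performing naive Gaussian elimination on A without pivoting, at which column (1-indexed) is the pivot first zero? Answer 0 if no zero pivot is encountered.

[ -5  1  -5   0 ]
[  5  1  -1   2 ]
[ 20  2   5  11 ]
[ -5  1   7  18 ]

Naive forward elimination:
R2 <- R2 - (-1)*R1:  [  0   2  -6   2 ]
R3 <- R3 - (-4)*R1:  [   0    6  -15   11 ]
R4 <- R4 - (1)*R1:  [  0   0  12  18 ]
R3 <- R3 - (3)*R2:  [ 0  0  3  5 ]
R4 <- R4 - (4)*R3:  [  0   0   0  -2 ]
All pivots nonzero; naive elimination completes without hitting a zero pivot.

first zero-pivot column = 0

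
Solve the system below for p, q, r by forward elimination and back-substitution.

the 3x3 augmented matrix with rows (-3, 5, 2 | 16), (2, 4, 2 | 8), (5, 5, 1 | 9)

Forward elimination on [A|b]:
R2 <- R2 - (-2/3)*R1:  [    0  22/3  10/3  56/3 ]
R3 <- R3 - (-5/3)*R1:  [     0   40/3   13/3  107/3 ]
R3 <- R3 - (20/11)*R2:  [      0       0  -19/11   19/11 ]
Row echelon form:
[ -3     5       2  |     16 ]
[  0  22/3    10/3  |   56/3 ]
[  0     0  -19/11  |  19/11 ]
Back-substitution:
r = (19/11) / (-19/11) = -1
q = (56/3 - (10/3)*(-1)) / (22/3) = 3
p = (16 - (5)*(3) - (2)*(-1)) / -3 = -1

(-1, 3, -1)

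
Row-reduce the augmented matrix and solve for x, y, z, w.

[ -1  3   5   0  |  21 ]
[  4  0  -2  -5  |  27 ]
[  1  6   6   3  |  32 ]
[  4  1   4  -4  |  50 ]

Forward elimination on [A|b]:
R2 <- R2 - (-4)*R1:  [   0   12   18   -5  111 ]
R3 <- R3 - (-1)*R1:  [  0   9  11   3  53 ]
R4 <- R4 - (-4)*R1:  [   0   13   24   -4  134 ]
R3 <- R3 - (3/4)*R2:  [      0       0    -5/2    27/4  -121/4 ]
R4 <- R4 - (13/12)*R2:  [     0      0    9/2  17/12   55/4 ]
R4 <- R4 - (-9/5)*R3:  [       0        0        0   407/30  -407/10 ]
Row echelon form:
[ -1   3     5       0  |       21 ]
[  0  12    18      -5  |      111 ]
[  0   0  -5/2    27/4  |   -121/4 ]
[  0   0     0  407/30  |  -407/10 ]
Back-substitution:
w = (-407/10) / (407/30) = -3
z = (-121/4 - (27/4)*(-3)) / (-5/2) = 4
y = (111 - (18)*(4) - (-5)*(-3)) / 12 = 2
x = (21 - (3)*(2) - (5)*(4)) / -1 = 5

(5, 2, 4, -3)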